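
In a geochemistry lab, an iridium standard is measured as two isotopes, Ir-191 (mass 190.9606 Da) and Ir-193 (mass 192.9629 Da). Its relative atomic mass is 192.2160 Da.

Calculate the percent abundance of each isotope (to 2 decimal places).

With x = fraction of Ir-191 (so Ir-193 is 1 − x):
190.9606·x + 192.9629·(1 − x) = 192.2160
(190.9606 − 192.9629)·x = 192.2160 − 192.9629
x = -0.7469 / -2.0023 = 0.37302 → 37.30% Ir-191, 62.70% Ir-193.

Ir-191: 37.30%, Ir-193: 62.70%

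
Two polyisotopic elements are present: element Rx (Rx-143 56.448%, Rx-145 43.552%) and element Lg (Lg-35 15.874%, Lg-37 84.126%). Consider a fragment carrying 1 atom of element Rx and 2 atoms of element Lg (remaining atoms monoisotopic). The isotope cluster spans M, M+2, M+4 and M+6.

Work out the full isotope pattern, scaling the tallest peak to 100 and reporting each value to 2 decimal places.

Element Rx pattern (n=1): 0.56448 : 0.43552
Element Lg pattern (n=2): 0.02519839 : 0.26708322 : 0.70771839
Convolve the two distributions (both contribute in 2-u steps):
  M: 0.56448×0.02519839 = 0.014224
  M+2: 0.56448×0.26708322 + 0.43552×0.02519839 = 0.161738
  M+4: 0.56448×0.70771839 + 0.43552×0.26708322 = 0.515813
  M+6: 0.43552×0.70771839 = 0.308226
Scale to base peak (0.515813) = 100: 2.76 : 31.36 : 100.00 : 59.76

2.76 : 31.36 : 100.00 : 59.76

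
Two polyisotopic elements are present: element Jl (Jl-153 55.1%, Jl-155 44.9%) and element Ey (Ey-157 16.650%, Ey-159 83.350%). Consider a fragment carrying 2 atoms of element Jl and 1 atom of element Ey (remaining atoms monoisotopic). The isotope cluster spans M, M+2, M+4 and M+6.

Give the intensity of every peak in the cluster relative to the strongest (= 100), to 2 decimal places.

Element Jl pattern (n=2): 0.303601 : 0.494798 : 0.201601
Element Ey pattern (n=1): 0.1665 : 0.8335
Convolve the two distributions (both contribute in 2-u steps):
  M: 0.303601×0.1665 = 0.050550
  M+2: 0.303601×0.8335 + 0.494798×0.1665 = 0.335435
  M+4: 0.494798×0.8335 + 0.201601×0.1665 = 0.445981
  M+6: 0.201601×0.8335 = 0.168034
Scale to base peak (0.445981) = 100: 11.33 : 75.21 : 100.00 : 37.68

11.33 : 75.21 : 100.00 : 37.68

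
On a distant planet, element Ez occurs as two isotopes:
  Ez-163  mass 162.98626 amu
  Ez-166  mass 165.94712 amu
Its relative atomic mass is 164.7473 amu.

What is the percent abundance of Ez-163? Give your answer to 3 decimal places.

With x = fraction of Ez-163 (so Ez-166 is 1 − x):
162.98626·x + 165.94712·(1 − x) = 164.7473
(162.98626 − 165.94712)·x = 164.7473 − 165.94712
x = -1.19982 / -2.96086 = 0.40523 → 40.523% Ez-163, 59.477% Ez-166.

40.523%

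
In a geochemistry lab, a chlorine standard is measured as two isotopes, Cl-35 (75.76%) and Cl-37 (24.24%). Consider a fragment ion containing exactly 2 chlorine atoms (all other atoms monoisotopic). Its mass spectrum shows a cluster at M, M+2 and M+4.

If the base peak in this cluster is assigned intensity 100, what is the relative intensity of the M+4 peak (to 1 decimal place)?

Binomial terms of (0.7576 + 0.2424)^2: M 0.5740, M+2 0.3673, M+4 0.0588 → M is the base peak.
P(M) = C(2,0) × 0.7576^2 × 0.2424^0 = 1 × 0.57395776 × 1.0000 = 0.573958 (base)
P(M+4) = C(2,2) × 0.7576^0 × 0.2424^2 = 1 × 1.0000 × 0.05875776 = 0.058758
Relative intensity = 0.058758 / 0.573958 × 100 = 10.2

10.2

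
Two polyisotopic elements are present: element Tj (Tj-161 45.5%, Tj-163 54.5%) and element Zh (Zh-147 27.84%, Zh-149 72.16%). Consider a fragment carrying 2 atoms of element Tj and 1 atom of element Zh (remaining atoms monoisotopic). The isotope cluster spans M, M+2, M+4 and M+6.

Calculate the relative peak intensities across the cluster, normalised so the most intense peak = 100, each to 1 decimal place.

Element Tj pattern (n=2): 0.207025 : 0.49595 : 0.297025
Element Zh pattern (n=1): 0.2784 : 0.7216
Convolve the two distributions (both contribute in 2-u steps):
  M: 0.207025×0.2784 = 0.057636
  M+2: 0.207025×0.7216 + 0.49595×0.2784 = 0.287462
  M+4: 0.49595×0.7216 + 0.297025×0.2784 = 0.440569
  M+6: 0.297025×0.7216 = 0.214333
Scale to base peak (0.440569) = 100: 13.1 : 65.2 : 100.0 : 48.6

13.1 : 65.2 : 100.0 : 48.6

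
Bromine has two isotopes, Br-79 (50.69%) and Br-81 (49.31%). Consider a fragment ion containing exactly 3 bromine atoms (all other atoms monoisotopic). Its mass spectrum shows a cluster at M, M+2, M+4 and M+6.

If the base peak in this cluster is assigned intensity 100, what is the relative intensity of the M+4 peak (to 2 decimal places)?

Binomial terms of (0.5069 + 0.4931)^3: M 0.1302, M+2 0.3801, M+4 0.3698, M+6 0.1199 → M+2 is the base peak.
P(M+2) = C(3,1) × 0.5069^2 × 0.4931^1 = 3 × 0.25694761 × 0.4931 = 0.380103 (base)
P(M+4) = C(3,2) × 0.5069^1 × 0.4931^2 = 3 × 0.5069 × 0.24314761 = 0.369755
Relative intensity = 0.369755 / 0.380103 × 100 = 97.28

97.28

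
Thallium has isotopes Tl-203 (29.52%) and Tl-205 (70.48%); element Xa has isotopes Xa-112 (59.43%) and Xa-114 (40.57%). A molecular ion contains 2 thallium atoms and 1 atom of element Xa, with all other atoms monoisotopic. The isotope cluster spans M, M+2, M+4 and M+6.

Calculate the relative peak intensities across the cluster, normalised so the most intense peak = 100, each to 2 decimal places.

11.16 : 60.91 : 100.00 : 43.43

Thallium pattern (n=2): 0.08714304 : 0.41611392 : 0.49674304
Element Xa pattern (n=1): 0.5943 : 0.4057
Convolve the two distributions (both contribute in 2-u steps):
  M: 0.08714304×0.5943 = 0.051789
  M+2: 0.08714304×0.4057 + 0.41611392×0.5943 = 0.282650
  M+4: 0.41611392×0.4057 + 0.49674304×0.5943 = 0.464032
  M+6: 0.49674304×0.4057 = 0.201529
Scale to base peak (0.464032) = 100: 11.16 : 60.91 : 100.00 : 43.43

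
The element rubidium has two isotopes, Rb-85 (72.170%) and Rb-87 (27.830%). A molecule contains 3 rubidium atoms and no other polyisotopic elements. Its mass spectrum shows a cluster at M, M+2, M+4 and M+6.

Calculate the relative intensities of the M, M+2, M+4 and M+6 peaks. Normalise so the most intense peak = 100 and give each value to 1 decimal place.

Each Rb atom is independently Rb-85 (p = 0.72170) or Rb-87 (q = 0.27830); the cluster is the binomial expansion (p + q)^3.
P(M) = 0.72170^3 = 0.375898
P(M+2) = 3 × 0.72170^2 × 0.27830^1 = 0.434858
P(M+4) = 3 × 0.72170^1 × 0.27830^2 = 0.167689
P(M+6) = 0.27830^3 = 0.021555
The M+2 peak is largest (0.434858); scaling to 100 gives 86.4 : 100.0 : 38.6 : 5.0.

86.4 : 100.0 : 38.6 : 5.0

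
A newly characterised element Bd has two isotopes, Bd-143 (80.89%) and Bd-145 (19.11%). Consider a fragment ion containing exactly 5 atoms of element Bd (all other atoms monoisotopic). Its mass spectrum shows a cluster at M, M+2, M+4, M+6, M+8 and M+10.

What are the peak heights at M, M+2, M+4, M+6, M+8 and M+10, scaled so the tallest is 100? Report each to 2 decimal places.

84.66 : 100.00 : 47.25 : 11.16 : 1.32 : 0.06

Each Bd atom is independently Bd-143 (p = 0.8089) or Bd-145 (q = 0.1911); the cluster is the binomial expansion (p + q)^5.
P(M) = 0.8089^5 = 0.346317
P(M+2) = 5 × 0.8089^4 × 0.1911^1 = 0.409082
P(M+4) = 10 × 0.8089^3 × 0.1911^2 = 0.193288
P(M+6) = 10 × 0.8089^2 × 0.1911^3 = 0.045664
P(M+8) = 5 × 0.8089^1 × 0.1911^4 = 0.005394
P(M+10) = 0.1911^5 = 0.000255
The M+2 peak is largest (0.409082); scaling to 100 gives 84.66 : 100.00 : 47.25 : 11.16 : 1.32 : 0.06.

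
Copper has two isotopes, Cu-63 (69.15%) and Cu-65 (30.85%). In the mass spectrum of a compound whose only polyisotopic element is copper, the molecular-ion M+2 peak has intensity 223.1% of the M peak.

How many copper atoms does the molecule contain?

5

The M+2/M ratio from n Cu atoms is n · q/p = n · 0.3085/0.6915.
n = 2.231 × 0.6915/0.3085 = 5.00 ≈ 5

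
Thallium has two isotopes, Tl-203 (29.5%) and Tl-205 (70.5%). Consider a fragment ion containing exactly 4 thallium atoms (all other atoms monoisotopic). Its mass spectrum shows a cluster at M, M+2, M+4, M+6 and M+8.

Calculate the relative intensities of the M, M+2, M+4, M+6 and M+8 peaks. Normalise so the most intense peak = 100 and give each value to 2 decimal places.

1.83 : 17.51 : 62.77 : 100.00 : 59.75

Each Tl atom is independently Tl-203 (p = 0.295) or Tl-205 (q = 0.705); the cluster is the binomial expansion (p + q)^4.
P(M) = 0.295^4 = 0.007573
P(M+2) = 4 × 0.295^3 × 0.705^1 = 0.072396
P(M+4) = 6 × 0.295^2 × 0.705^2 = 0.259522
P(M+6) = 4 × 0.295^1 × 0.705^3 = 0.413475
P(M+8) = 0.705^4 = 0.247034
The M+6 peak is largest (0.413475); scaling to 100 gives 1.83 : 17.51 : 62.77 : 100.00 : 59.75.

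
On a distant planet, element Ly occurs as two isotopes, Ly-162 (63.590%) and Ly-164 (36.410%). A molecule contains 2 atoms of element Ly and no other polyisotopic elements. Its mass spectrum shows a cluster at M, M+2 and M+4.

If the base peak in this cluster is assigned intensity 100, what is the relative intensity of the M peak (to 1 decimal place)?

(0.63590 + 0.36410)^2 gives M 0.4044, M+2 0.4631, M+4 0.1326; the largest is M+2.
P(M+2) = C(2,1) × 0.63590^1 × 0.36410^1 = 2 × 0.6359 × 0.3641 = 0.463062 (base)
P(M) = C(2,0) × 0.63590^2 × 0.36410^0 = 1 × 0.40436881 × 1.0000 = 0.404369
Relative intensity = 0.404369 / 0.463062 × 100 = 87.3

87.3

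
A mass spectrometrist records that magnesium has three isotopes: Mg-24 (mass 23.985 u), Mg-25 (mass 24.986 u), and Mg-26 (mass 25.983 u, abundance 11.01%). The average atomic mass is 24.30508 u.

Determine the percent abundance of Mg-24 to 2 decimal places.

The remaining 88.99% is split between Mg-24 (fraction x) and Mg-25 (fraction 0.8899 − x).
Substituting: 23.985x + 24.986(0.8899 − x) = 21.4443517
(23.985 − 24.986)x = -0.7906897  ⇒  x = 0.78990, y = 0.10000
Mg-24: 78.99%, Mg-25: 10.00%.

78.99%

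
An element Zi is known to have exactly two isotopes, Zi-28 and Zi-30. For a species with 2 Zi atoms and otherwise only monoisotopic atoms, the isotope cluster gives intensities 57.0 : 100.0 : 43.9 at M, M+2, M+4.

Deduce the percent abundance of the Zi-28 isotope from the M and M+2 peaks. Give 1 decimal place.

53.3%

If p is the fraction of Zi that is Zi-28, then I(M+2)/I(M) = [C(2,1)·p^1·(1−p)] / p^2 = 2·(1−p)/p = 100.0/57.0 = 1.7544
(1−p)/p = 1.7544/2 = 0.8772  ⇒  p = 1/(1 + 0.8772) = 0.5327
Zi-28: 53.3%, Zi-30: 46.7%.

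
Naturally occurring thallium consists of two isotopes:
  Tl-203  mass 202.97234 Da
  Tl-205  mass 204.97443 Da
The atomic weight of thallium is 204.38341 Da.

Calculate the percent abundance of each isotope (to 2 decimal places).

Let x be the fractional abundance of Tl-203; then Tl-205 has abundance 1 − x.
202.97234·x + 204.97443·(1 − x) = 204.38341
(202.97234 − 204.97443)·x = 204.38341 − 204.97443
x = -0.59102 / -2.00209 = 0.29520 → 29.52% Tl-203, 70.48% Tl-205.

Tl-203: 29.52%, Tl-205: 70.48%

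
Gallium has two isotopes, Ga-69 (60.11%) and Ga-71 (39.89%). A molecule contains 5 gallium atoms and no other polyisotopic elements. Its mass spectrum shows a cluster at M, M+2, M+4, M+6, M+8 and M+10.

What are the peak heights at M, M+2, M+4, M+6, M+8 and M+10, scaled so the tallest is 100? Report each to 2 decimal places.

Expanding (0.6011 + 0.3989)^5:
P(M) = 0.6011^5 = 0.078475
P(M+2) = 5 × 0.6011^4 × 0.3989^1 = 0.260388
P(M+4) = 10 × 0.6011^3 × 0.3989^2 = 0.345596
P(M+6) = 10 × 0.6011^2 × 0.3989^3 = 0.229343
P(M+8) = 5 × 0.6011^1 × 0.3989^4 = 0.076098
P(M+10) = 0.3989^5 = 0.010100
The M+4 peak is largest (0.345596); scaling to 100 gives 22.71 : 75.34 : 100.00 : 66.36 : 22.02 : 2.92.

22.71 : 75.34 : 100.00 : 66.36 : 22.02 : 2.92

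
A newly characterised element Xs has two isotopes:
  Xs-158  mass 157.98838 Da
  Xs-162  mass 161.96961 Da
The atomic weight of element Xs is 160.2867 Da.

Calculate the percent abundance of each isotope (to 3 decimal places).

Let x be the fractional abundance of Xs-158; then Xs-162 has abundance 1 − x.
157.98838·x + 161.96961·(1 − x) = 160.2867
(157.98838 − 161.96961)·x = 160.2867 − 161.96961
x = -1.68291 / -3.98123 = 0.42271 → 42.271% Xs-158, 57.729% Xs-162.

Xs-158: 42.271%, Xs-162: 57.729%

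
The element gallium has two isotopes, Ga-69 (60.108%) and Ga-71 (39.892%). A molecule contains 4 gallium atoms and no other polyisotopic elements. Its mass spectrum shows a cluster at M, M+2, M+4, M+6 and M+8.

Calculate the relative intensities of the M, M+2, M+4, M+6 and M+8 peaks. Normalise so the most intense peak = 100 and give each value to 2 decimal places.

Expanding (0.60108 + 0.39892)^4:
P(M) = 0.60108^4 = 0.130536
P(M+2) = 4 × 0.60108^3 × 0.39892^1 = 0.346531
P(M+4) = 6 × 0.60108^2 × 0.39892^2 = 0.344975
P(M+6) = 4 × 0.60108^1 × 0.39892^3 = 0.152633
P(M+8) = 0.39892^4 = 0.025325
The M+2 peak is largest (0.346531); scaling to 100 gives 37.67 : 100.00 : 99.55 : 44.05 : 7.31.

37.67 : 100.00 : 99.55 : 44.05 : 7.31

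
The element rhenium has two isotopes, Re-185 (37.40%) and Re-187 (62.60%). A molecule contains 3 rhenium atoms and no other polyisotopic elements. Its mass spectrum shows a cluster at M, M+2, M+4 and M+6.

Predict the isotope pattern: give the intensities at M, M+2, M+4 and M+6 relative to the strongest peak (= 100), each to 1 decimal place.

The 3 Re atoms are independent, so intensities follow the terms of (0.3740 + 0.6260)^3.
P(M) = 0.3740^3 = 0.052314
P(M+2) = 3 × 0.3740^2 × 0.6260^1 = 0.262687
P(M+4) = 3 × 0.3740^1 × 0.6260^2 = 0.439685
P(M+6) = 0.6260^3 = 0.245314
The M+4 peak is largest (0.439685); scaling to 100 gives 11.9 : 59.7 : 100.0 : 55.8.

11.9 : 59.7 : 100.0 : 55.8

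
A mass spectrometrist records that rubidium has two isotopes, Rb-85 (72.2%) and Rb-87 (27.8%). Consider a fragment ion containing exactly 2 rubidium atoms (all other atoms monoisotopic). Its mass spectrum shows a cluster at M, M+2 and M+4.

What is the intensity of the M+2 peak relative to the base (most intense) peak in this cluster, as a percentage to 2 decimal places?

Binomial terms of (0.722 + 0.278)^2: M 0.5213, M+2 0.4014, M+4 0.0773 → M is the base peak.
P(M) = C(2,0) × 0.722^2 × 0.278^0 = 1 × 0.521284 × 1.0000 = 0.521284 (base)
P(M+2) = C(2,1) × 0.722^1 × 0.278^1 = 2 × 0.7220 × 0.2780 = 0.401432
Relative intensity = 0.401432 / 0.521284 × 100 = 77.01

77.01%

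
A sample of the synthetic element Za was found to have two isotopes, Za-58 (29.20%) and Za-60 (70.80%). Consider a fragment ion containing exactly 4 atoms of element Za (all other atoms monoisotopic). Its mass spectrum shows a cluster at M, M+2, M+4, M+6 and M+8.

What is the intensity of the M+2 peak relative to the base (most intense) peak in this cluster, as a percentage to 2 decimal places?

17.01%

(0.2920 + 0.7080)^4 gives M 0.0073, M+2 0.0705, M+4 0.2564, M+6 0.4145, M+8 0.2513; the largest is M+6.
P(M+6) = C(4,3) × 0.2920^1 × 0.7080^3 = 4 × 0.2920 × 0.35489491 = 0.414517 (base)
P(M+2) = C(4,1) × 0.2920^3 × 0.7080^1 = 4 × 0.02489709 × 0.7080 = 0.070509
Relative intensity = 0.070509 / 0.414517 × 100 = 17.01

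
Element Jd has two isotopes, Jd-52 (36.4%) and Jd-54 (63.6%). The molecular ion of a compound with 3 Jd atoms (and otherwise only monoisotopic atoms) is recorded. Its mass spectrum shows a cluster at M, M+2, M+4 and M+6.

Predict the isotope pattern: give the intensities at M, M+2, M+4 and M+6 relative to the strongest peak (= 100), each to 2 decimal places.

10.92 : 57.23 : 100.00 : 58.24

The 3 Jd atoms are independent, so intensities follow the terms of (0.364 + 0.636)^3.
P(M) = 0.364^3 = 0.048229
P(M+2) = 3 × 0.364^2 × 0.636^1 = 0.252802
P(M+4) = 3 × 0.364^1 × 0.636^2 = 0.441710
P(M+6) = 0.636^3 = 0.257259
The M+4 peak is largest (0.441710); scaling to 100 gives 10.92 : 57.23 : 100.00 : 58.24.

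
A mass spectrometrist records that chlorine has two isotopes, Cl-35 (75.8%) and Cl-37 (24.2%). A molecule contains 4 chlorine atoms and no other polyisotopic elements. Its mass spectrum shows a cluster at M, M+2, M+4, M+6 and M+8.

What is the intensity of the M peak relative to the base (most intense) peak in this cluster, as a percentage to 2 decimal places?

(0.758 + 0.242)^4 gives M 0.3301, M+2 0.4216, M+4 0.2019, M+6 0.0430, M+8 0.0034; the largest is M+2.
P(M+2) = C(4,1) × 0.758^3 × 0.242^1 = 4 × 0.43551951 × 0.2420 = 0.421583 (base)
P(M) = C(4,0) × 0.758^4 × 0.242^0 = 1 × 0.33012379 × 1.0000 = 0.330124
Relative intensity = 0.330124 / 0.421583 × 100 = 78.31

78.31%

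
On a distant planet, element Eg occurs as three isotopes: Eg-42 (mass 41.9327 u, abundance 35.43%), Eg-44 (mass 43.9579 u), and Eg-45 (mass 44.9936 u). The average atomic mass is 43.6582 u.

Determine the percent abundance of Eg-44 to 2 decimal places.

24.23%

The remaining 64.57% is split between Eg-44 (fraction x) and Eg-45 (fraction 0.6457 − x).
Substituting: 43.9579x + 44.9936(0.6457 − x) = 28.80144439
(43.9579 − 44.9936)x = -0.25092313  ⇒  x = 0.24227, y = 0.40343
Eg-44: 24.23%, Eg-45: 40.34%.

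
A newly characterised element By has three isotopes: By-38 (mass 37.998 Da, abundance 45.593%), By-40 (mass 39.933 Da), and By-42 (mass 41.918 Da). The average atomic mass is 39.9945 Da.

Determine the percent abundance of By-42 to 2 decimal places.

47.54%

The remaining 54.407% is split between By-40 (fraction x) and By-42 (fraction 0.54407 − x).
Substituting: 39.933x + 41.918(0.54407 − x) = 22.67007186
(39.933 − 41.918)x = -0.1362544  ⇒  x = 0.06864, y = 0.47543
By-40: 6.86%, By-42: 47.54%.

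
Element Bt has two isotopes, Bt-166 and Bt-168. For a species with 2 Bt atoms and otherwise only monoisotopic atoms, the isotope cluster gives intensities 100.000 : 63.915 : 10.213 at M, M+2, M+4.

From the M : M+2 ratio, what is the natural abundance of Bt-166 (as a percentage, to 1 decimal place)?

If p is the fraction of Bt that is Bt-166, then I(M+2)/I(M) = [C(2,1)·p^1·(1−p)] / p^2 = 2·(1−p)/p = 63.915/100.000 = 0.6391
(1−p)/p = 0.6391/2 = 0.3196  ⇒  p = 1/(1 + 0.3196) = 0.7578
Bt-166: 75.8%, Bt-168: 24.2%.

75.8%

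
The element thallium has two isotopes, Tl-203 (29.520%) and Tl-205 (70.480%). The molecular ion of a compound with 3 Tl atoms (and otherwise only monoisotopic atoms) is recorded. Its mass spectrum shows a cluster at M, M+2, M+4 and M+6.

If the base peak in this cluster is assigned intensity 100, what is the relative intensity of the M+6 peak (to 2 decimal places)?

Term probabilities: M 0.0257, M+2 0.1843, M+4 0.4399, M+6 0.3501. Base peak = M+4.
P(M+4) = C(3,2) × 0.29520^1 × 0.70480^2 = 3 × 0.2952 × 0.49674304 = 0.439916 (base)
P(M+6) = C(3,3) × 0.29520^0 × 0.70480^3 = 1 × 1.0000 × 0.35010449 = 0.350104
Relative intensity = 0.350104 / 0.439916 × 100 = 79.58

79.58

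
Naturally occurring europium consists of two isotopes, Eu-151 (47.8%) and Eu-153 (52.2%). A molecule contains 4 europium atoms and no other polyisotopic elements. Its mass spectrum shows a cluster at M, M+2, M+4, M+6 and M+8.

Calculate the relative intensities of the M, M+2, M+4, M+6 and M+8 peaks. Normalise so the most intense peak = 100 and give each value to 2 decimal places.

13.98 : 61.05 : 100.00 : 72.80 : 19.88

Each Eu atom is independently Eu-151 (p = 0.478) or Eu-153 (q = 0.522); the cluster is the binomial expansion (p + q)^4.
P(M) = 0.478^4 = 0.052205
P(M+2) = 4 × 0.478^3 × 0.522^1 = 0.228042
P(M+4) = 6 × 0.478^2 × 0.522^2 = 0.373549
P(M+6) = 4 × 0.478^1 × 0.522^3 = 0.271956
P(M+8) = 0.522^4 = 0.074248
The M+4 peak is largest (0.373549); scaling to 100 gives 13.98 : 61.05 : 100.00 : 72.80 : 19.88.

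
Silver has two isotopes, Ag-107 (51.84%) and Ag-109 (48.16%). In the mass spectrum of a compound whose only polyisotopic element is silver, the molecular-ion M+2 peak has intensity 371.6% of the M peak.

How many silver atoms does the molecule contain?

With n Ag atoms, P(M+2)/P(M) = C(n,1)·p^(n−1)q / p^n = n·q/p = n · 0.4816/0.5184.
n = 3.716 × 0.5184/0.4816 = 4.00 ≈ 4

4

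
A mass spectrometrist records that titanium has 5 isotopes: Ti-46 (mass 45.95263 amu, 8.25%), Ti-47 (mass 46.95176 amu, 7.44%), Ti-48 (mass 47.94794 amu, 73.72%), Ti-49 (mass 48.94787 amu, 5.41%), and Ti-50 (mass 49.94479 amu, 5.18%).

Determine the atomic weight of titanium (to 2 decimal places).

Average mass = Σ (abundance × isotope mass) = 0.0825 × 45.95263 + 0.0744 × 46.95176 + 0.7372 × 47.94794 + 0.0541 × 48.94787 + 0.0518 × 49.94479
= 3.791092 + 3.493211 + 35.347221 + 2.648080 + 2.587140 = 47.866744 amu

47.87 amu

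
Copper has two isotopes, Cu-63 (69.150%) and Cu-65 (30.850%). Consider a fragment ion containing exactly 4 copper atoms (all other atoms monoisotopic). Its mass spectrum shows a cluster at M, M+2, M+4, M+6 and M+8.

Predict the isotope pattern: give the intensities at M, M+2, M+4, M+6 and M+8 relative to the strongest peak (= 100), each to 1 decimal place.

56.0 : 100.0 : 66.9 : 19.9 : 2.2

Each Cu atom is independently Cu-63 (p = 0.69150) or Cu-65 (q = 0.30850); the cluster is the binomial expansion (p + q)^4.
P(M) = 0.69150^4 = 0.228649
P(M+2) = 4 × 0.69150^3 × 0.30850^1 = 0.408030
P(M+4) = 6 × 0.69150^2 × 0.30850^2 = 0.273052
P(M+6) = 4 × 0.69150^1 × 0.30850^3 = 0.081212
P(M+8) = 0.30850^4 = 0.009058
The M+2 peak is largest (0.408030); scaling to 100 gives 56.0 : 100.0 : 66.9 : 19.9 : 2.2.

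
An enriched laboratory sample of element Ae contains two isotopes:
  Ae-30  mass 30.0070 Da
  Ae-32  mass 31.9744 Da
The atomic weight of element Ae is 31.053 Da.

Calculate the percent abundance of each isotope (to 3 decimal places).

With x = fraction of Ae-30 (so Ae-32 is 1 − x):
30.0070·x + 31.9744·(1 − x) = 31.053
(30.0070 − 31.9744)·x = 31.053 − 31.9744
x = -0.9214 / -1.9674 = 0.46833 → 46.833% Ae-30, 53.167% Ae-32.

Ae-30: 46.833%, Ae-32: 53.167%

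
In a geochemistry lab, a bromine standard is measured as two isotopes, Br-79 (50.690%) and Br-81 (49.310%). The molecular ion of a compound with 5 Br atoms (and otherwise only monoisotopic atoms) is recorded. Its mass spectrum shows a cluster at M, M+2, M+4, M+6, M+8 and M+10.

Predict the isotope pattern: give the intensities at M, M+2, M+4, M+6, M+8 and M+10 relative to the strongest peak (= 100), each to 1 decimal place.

10.6 : 51.4 : 100.0 : 97.3 : 47.3 : 9.2

The 5 Br atoms are independent, so intensities follow the terms of (0.50690 + 0.49310)^5.
P(M) = 0.50690^5 = 0.033467
P(M+2) = 5 × 0.50690^4 × 0.49310^1 = 0.162777
P(M+4) = 10 × 0.50690^3 × 0.49310^2 = 0.316692
P(M+6) = 10 × 0.50690^2 × 0.49310^3 = 0.308070
P(M+8) = 5 × 0.50690^1 × 0.49310^4 = 0.149842
P(M+10) = 0.49310^5 = 0.029152
The M+4 peak is largest (0.316692); scaling to 100 gives 10.6 : 51.4 : 100.0 : 97.3 : 47.3 : 9.2.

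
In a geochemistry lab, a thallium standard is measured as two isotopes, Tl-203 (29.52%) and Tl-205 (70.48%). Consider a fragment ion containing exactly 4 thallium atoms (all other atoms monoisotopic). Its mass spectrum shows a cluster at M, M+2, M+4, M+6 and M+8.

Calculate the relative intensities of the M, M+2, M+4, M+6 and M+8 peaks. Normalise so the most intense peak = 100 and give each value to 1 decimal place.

Expanding (0.2952 + 0.7048)^4:
P(M) = 0.2952^4 = 0.007594
P(M+2) = 4 × 0.2952^3 × 0.7048^1 = 0.072523
P(M+4) = 6 × 0.2952^2 × 0.7048^2 = 0.259726
P(M+6) = 4 × 0.2952^1 × 0.7048^3 = 0.413403
P(M+8) = 0.7048^4 = 0.246754
The M+6 peak is largest (0.413403); scaling to 100 gives 1.8 : 17.5 : 62.8 : 100.0 : 59.7.

1.8 : 17.5 : 62.8 : 100.0 : 59.7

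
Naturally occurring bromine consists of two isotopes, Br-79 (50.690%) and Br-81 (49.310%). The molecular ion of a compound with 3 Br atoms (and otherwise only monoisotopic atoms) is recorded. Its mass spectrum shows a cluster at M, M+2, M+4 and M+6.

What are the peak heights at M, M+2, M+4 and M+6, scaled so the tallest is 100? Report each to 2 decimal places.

34.27 : 100.00 : 97.28 : 31.54

The 3 Br atoms are independent, so intensities follow the terms of (0.50690 + 0.49310)^3.
P(M) = 0.50690^3 = 0.130247
P(M+2) = 3 × 0.50690^2 × 0.49310^1 = 0.380103
P(M+4) = 3 × 0.50690^1 × 0.49310^2 = 0.369755
P(M+6) = 0.49310^3 = 0.119896
The M+2 peak is largest (0.380103); scaling to 100 gives 34.27 : 100.00 : 97.28 : 31.54.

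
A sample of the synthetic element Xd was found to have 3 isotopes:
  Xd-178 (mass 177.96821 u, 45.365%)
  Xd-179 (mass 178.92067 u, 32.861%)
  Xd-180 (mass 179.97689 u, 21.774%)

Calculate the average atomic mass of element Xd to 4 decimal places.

178.7186 u

The abundance-weighted mean is 0.45365 × 177.96821 + 0.32861 × 178.92067 + 0.21774 × 179.97689
= 80.735278 + 58.795121 + 39.188168 = 178.718567 u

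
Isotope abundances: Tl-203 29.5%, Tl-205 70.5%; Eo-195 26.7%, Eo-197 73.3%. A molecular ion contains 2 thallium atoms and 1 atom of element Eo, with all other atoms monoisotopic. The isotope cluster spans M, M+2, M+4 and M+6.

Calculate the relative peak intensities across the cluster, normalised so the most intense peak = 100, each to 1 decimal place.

Thallium pattern (n=2): 0.087025 : 0.41595 : 0.497025
Element Eo pattern (n=1): 0.2670 : 0.7330
Convolve the two distributions (both contribute in 2-u steps):
  M: 0.087025×0.2670 = 0.023236
  M+2: 0.087025×0.7330 + 0.41595×0.2670 = 0.174848
  M+4: 0.41595×0.7330 + 0.497025×0.2670 = 0.437597
  M+6: 0.497025×0.7330 = 0.364319
Scale to base peak (0.437597) = 100: 5.3 : 40.0 : 100.0 : 83.3

5.3 : 40.0 : 100.0 : 83.3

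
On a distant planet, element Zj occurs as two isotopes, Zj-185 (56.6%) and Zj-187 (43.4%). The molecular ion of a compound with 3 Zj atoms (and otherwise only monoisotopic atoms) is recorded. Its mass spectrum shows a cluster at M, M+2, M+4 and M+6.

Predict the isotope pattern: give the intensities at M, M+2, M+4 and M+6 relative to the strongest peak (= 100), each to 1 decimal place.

Expanding (0.566 + 0.434)^3:
P(M) = 0.566^3 = 0.181321
P(M+2) = 3 × 0.566^2 × 0.434^1 = 0.417104
P(M+4) = 3 × 0.566^1 × 0.434^2 = 0.319828
P(M+6) = 0.434^3 = 0.081747
The M+2 peak is largest (0.417104); scaling to 100 gives 43.5 : 100.0 : 76.7 : 19.6.

43.5 : 100.0 : 76.7 : 19.6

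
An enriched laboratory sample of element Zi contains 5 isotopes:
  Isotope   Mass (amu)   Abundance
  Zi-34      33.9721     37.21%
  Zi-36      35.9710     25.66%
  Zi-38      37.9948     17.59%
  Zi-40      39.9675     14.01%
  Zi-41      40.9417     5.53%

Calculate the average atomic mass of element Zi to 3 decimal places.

Weight each isotope mass by its fractional abundance: 0.3721 × 33.9721 + 0.2566 × 35.9710 + 0.1759 × 37.9948 + 0.1401 × 39.9675 + 0.0553 × 40.9417
= 12.64102 + 9.23016 + 6.68329 + 5.59945 + 2.26408 = 36.41800 amu

36.418 amu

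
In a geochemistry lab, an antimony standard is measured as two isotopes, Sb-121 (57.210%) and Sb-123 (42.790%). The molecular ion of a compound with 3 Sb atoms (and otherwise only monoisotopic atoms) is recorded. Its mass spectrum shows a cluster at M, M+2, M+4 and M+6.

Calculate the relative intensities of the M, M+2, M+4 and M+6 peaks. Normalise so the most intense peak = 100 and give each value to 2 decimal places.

44.57 : 100.00 : 74.79 : 18.65

Each Sb atom is independently Sb-121 (p = 0.57210) or Sb-123 (q = 0.42790); the cluster is the binomial expansion (p + q)^3.
P(M) = 0.57210^3 = 0.187247
P(M+2) = 3 × 0.57210^2 × 0.42790^1 = 0.420153
P(M+4) = 3 × 0.57210^1 × 0.42790^2 = 0.314252
P(M+6) = 0.42790^3 = 0.078348
The M+2 peak is largest (0.420153); scaling to 100 gives 44.57 : 100.00 : 74.79 : 18.65.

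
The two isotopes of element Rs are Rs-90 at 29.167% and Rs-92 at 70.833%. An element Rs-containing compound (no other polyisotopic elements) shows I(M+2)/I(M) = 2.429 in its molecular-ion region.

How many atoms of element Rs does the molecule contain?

For n independent Rs atoms, I(M+2)/I(M) = n · (abundance Rs-92) / (abundance Rs-90) = n · 0.70833/0.29167.
n = 2.429 × 0.29167/0.70833 = 1.00 ≈ 1

1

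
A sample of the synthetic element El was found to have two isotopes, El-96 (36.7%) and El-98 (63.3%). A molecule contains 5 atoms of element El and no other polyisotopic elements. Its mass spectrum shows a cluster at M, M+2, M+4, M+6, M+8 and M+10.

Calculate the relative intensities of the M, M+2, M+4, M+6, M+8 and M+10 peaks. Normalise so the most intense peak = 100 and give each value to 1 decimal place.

1.9 : 16.8 : 58.0 : 100.0 : 86.2 : 29.7

Expanding (0.367 + 0.633)^5:
P(M) = 0.367^5 = 0.006658
P(M+2) = 5 × 0.367^4 × 0.633^1 = 0.057417
P(M+4) = 10 × 0.367^3 × 0.633^2 = 0.198064
P(M+6) = 10 × 0.367^2 × 0.633^3 = 0.341620
P(M+8) = 5 × 0.367^1 × 0.633^4 = 0.294612
P(M+10) = 0.633^5 = 0.101629
The M+6 peak is largest (0.341620); scaling to 100 gives 1.9 : 16.8 : 58.0 : 100.0 : 86.2 : 29.7.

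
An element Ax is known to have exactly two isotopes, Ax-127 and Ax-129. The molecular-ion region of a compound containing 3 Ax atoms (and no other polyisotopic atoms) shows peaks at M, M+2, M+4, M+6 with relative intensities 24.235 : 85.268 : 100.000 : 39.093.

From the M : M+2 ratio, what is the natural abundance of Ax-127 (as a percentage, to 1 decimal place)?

46.0%

If p is the fraction of Ax that is Ax-127, then I(M+2)/I(M) = [C(3,1)·p^2·(1−p)] / p^3 = 3·(1−p)/p = 85.268/24.235 = 3.5184
(1−p)/p = 3.5184/3 = 1.1728  ⇒  p = 1/(1 + 1.1728) = 0.4602
Ax-127: 46.0%, Ax-129: 54.0%.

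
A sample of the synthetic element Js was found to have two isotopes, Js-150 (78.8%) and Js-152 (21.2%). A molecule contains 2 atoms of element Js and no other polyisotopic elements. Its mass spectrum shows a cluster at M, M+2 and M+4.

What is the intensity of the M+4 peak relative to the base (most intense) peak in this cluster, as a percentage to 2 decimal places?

Binomial terms of (0.788 + 0.212)^2: M 0.6209, M+2 0.3341, M+4 0.0449 → M is the base peak.
P(M) = C(2,0) × 0.788^2 × 0.212^0 = 1 × 0.620944 × 1.0000 = 0.620944 (base)
P(M+4) = C(2,2) × 0.788^0 × 0.212^2 = 1 × 1.0000 × 0.044944 = 0.044944
Relative intensity = 0.044944 / 0.620944 × 100 = 7.24

7.24%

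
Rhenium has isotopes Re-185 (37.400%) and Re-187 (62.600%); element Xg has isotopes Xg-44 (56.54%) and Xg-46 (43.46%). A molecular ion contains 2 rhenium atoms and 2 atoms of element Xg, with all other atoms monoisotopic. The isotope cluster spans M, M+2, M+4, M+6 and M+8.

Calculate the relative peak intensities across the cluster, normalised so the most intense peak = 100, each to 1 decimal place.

11.7 : 57.2 : 100.0 : 73.6 : 19.4

Rhenium pattern (n=2): 0.139876 : 0.468248 : 0.391876
Element Xg pattern (n=2): 0.31967716 : 0.49144568 : 0.18887716
Convolve the two distributions (both contribute in 2-u steps):
  M: 0.139876×0.31967716 = 0.044715
  M+2: 0.139876×0.49144568 + 0.468248×0.31967716 = 0.218430
  M+4: 0.139876×0.18887716 + 0.468248×0.49144568 + 0.391876×0.31967716 = 0.381812
  M+6: 0.468248×0.18887716 + 0.391876×0.49144568 = 0.281027
  M+8: 0.391876×0.18887716 = 0.074016
Scale to base peak (0.381812) = 100: 11.7 : 57.2 : 100.0 : 73.6 : 19.4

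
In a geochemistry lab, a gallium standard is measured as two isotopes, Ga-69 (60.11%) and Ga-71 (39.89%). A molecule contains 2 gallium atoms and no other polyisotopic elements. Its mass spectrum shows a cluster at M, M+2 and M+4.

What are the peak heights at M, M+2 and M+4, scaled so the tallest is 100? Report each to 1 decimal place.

Expanding (0.6011 + 0.3989)^2:
P(M) = 0.6011^2 = 0.361321
P(M+2) = 2 × 0.6011^1 × 0.3989^1 = 0.479558
P(M+4) = 0.3989^2 = 0.159121
The M+2 peak is largest (0.479558); scaling to 100 gives 75.3 : 100.0 : 33.2.

75.3 : 100.0 : 33.2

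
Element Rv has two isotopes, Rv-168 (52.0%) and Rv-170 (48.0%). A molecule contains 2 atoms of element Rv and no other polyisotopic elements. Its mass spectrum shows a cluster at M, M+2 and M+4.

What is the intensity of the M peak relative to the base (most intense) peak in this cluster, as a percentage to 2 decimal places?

Binomial terms of (0.520 + 0.480)^2: M 0.2704, M+2 0.4992, M+4 0.2304 → M+2 is the base peak.
P(M+2) = C(2,1) × 0.520^1 × 0.480^1 = 2 × 0.5200 × 0.4800 = 0.499200 (base)
P(M) = C(2,0) × 0.520^2 × 0.480^0 = 1 × 0.2704 × 1.0000 = 0.270400
Relative intensity = 0.270400 / 0.499200 × 100 = 54.17

54.17%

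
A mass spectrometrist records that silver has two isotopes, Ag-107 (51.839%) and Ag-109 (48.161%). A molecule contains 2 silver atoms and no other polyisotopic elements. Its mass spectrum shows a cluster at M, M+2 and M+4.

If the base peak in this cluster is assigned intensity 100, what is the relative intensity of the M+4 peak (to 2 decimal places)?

(0.51839 + 0.48161)^2 gives M 0.2687, M+2 0.4993, M+4 0.2319; the largest is M+2.
P(M+2) = C(2,1) × 0.51839^1 × 0.48161^1 = 2 × 0.51839 × 0.48161 = 0.499324 (base)
P(M+4) = C(2,2) × 0.51839^0 × 0.48161^2 = 1 × 1.0000 × 0.23194819 = 0.231948
Relative intensity = 0.231948 / 0.499324 × 100 = 46.45

46.45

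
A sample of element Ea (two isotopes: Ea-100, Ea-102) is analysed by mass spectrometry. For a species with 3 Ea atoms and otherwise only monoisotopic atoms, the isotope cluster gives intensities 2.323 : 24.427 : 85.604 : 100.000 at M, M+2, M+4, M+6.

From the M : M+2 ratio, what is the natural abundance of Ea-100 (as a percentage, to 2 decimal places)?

If p is the fraction of Ea that is Ea-100, then I(M+2)/I(M) = [C(3,1)·p^2·(1−p)] / p^3 = 3·(1−p)/p = 24.427/2.323 = 10.5153
(1−p)/p = 10.5153/3 = 3.5051  ⇒  p = 1/(1 + 3.5051) = 0.2220
Ea-100: 22.20%, Ea-102: 77.80%.

22.20%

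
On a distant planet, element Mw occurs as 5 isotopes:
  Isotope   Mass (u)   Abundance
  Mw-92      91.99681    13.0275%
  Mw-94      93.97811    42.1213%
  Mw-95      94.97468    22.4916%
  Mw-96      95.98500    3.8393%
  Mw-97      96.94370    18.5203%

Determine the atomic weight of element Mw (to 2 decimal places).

94.57 u

Ar = Σ fᵢ·mᵢ = 0.130275 × 91.99681 + 0.421213 × 93.97811 + 0.224916 × 94.97468 + 0.038393 × 95.98500 + 0.185203 × 96.94370
= 11.984884 + 39.584802 + 21.361325 + 3.685152 + 17.954264 = 94.570427 u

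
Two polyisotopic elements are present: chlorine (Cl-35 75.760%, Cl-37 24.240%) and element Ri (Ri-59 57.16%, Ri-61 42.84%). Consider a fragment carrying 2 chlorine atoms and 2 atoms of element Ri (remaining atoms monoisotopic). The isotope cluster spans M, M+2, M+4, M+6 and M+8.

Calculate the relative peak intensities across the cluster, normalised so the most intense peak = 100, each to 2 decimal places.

Chlorine pattern (n=2): 0.57395776 : 0.36728448 : 0.05875776
Element Ri pattern (n=2): 0.32672656 : 0.48974688 : 0.18352656
Convolve the two distributions (both contribute in 2-u steps):
  M: 0.57395776×0.32672656 = 0.187527
  M+2: 0.57395776×0.48974688 + 0.36728448×0.32672656 = 0.401096
  M+4: 0.57395776×0.18352656 + 0.36728448×0.48974688 + 0.05875776×0.32672656 = 0.304411
  M+6: 0.36728448×0.18352656 + 0.05875776×0.48974688 = 0.096183
  M+8: 0.05875776×0.18352656 = 0.010784
Scale to base peak (0.401096) = 100: 46.75 : 100.00 : 75.89 : 23.98 : 2.69

46.75 : 100.00 : 75.89 : 23.98 : 2.69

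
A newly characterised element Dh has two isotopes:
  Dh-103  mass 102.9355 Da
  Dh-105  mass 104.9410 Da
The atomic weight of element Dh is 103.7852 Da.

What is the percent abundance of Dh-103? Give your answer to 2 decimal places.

57.63%

Writing the weighted mean with unknown fraction x of Dh-103:
102.9355·x + 104.9410·(1 − x) = 103.7852
(102.9355 − 104.9410)·x = 103.7852 − 104.9410
x = -1.1558 / -2.0055 = 0.57632 → 57.63% Dh-103, 42.37% Dh-105.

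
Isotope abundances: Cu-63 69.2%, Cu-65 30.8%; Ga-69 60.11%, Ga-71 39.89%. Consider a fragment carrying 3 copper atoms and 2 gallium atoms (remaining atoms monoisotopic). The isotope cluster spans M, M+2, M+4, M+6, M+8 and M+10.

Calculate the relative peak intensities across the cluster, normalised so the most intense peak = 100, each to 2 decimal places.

35.63 : 94.86 : 100.00 : 52.19 : 13.49 : 1.38

Copper pattern (n=3): 0.33137389 : 0.44247034 : 0.19693766 : 0.02921811
Gallium pattern (n=2): 0.36132121 : 0.47955758 : 0.15912121
Convolve the two distributions (both contribute in 2-u steps):
  M: 0.33137389×0.36132121 = 0.119732
  M+2: 0.33137389×0.47955758 + 0.44247034×0.36132121 = 0.318787
  M+4: 0.33137389×0.15912121 + 0.44247034×0.47955758 + 0.19693766×0.36132121 = 0.336076
  M+6: 0.44247034×0.15912121 + 0.19693766×0.47955758 + 0.02921811×0.36132121 = 0.175406
  M+8: 0.19693766×0.15912121 + 0.02921811×0.47955758 = 0.045349
  M+10: 0.02921811×0.15912121 = 0.004649
Scale to base peak (0.336076) = 100: 35.63 : 94.86 : 100.00 : 52.19 : 13.49 : 1.38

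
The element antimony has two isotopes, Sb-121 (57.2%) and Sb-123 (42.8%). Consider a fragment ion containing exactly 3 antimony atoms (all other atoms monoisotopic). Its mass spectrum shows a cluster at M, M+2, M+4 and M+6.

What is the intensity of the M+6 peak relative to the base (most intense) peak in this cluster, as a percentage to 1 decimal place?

Binomial terms of (0.572 + 0.428)^3: M 0.1871, M+2 0.4201, M+4 0.3143, M+6 0.0784 → M+2 is the base peak.
P(M+2) = C(3,1) × 0.572^2 × 0.428^1 = 3 × 0.327184 × 0.4280 = 0.420104 (base)
P(M+6) = C(3,3) × 0.572^0 × 0.428^3 = 1 × 1.0000 × 0.07840275 = 0.078403
Relative intensity = 0.078403 / 0.420104 × 100 = 18.7

18.7%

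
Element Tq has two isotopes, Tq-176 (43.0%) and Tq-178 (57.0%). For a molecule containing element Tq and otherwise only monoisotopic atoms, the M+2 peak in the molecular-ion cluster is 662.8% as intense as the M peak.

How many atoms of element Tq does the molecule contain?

For n independent Tq atoms, I(M+2)/I(M) = n · (abundance Tq-178) / (abundance Tq-176) = n · 0.570/0.430.
n = 6.628 × 0.430/0.570 = 5.00 ≈ 5

5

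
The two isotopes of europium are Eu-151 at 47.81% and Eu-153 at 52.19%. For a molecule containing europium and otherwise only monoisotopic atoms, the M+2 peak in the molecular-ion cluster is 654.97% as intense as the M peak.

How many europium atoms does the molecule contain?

6

With n Eu atoms, P(M+2)/P(M) = C(n,1)·p^(n−1)q / p^n = n·q/p = n · 0.5219/0.4781.
n = 6.5497 × 0.4781/0.5219 = 6.00 ≈ 6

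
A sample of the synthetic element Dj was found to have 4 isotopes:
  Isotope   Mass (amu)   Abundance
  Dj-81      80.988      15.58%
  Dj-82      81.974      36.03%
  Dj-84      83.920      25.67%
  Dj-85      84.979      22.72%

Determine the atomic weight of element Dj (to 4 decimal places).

Ar = Σ fᵢ·mᵢ = 0.1558 × 80.988 + 0.3603 × 81.974 + 0.2567 × 83.920 + 0.2272 × 84.979
= 12.61793 + 29.53523 + 21.54226 + 19.30723 = 83.00265 amu

83.0027 amu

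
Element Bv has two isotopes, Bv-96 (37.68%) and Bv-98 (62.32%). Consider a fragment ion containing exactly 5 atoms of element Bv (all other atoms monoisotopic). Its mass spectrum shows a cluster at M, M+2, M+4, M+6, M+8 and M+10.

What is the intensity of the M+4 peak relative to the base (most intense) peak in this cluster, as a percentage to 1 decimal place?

60.5%

Term probabilities: M 0.0076, M+2 0.0628, M+4 0.2078, M+6 0.3436, M+8 0.2842, M+10 0.0940. Base peak = M+6.
P(M+6) = C(5,3) × 0.3768^2 × 0.6232^3 = 10 × 0.14197824 × 0.24203732 = 0.343640 (base)
P(M+4) = C(5,2) × 0.3768^3 × 0.6232^2 = 10 × 0.0534974 × 0.38837824 = 0.207772
Relative intensity = 0.207772 / 0.343640 × 100 = 60.5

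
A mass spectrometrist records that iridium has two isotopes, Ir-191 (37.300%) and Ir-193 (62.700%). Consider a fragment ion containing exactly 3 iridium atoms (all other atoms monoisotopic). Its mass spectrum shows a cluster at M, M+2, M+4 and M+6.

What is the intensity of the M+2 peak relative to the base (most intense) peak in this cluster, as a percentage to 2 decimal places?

Term probabilities: M 0.0519, M+2 0.2617, M+4 0.4399, M+6 0.2465. Base peak = M+4.
P(M+4) = C(3,2) × 0.37300^1 × 0.62700^2 = 3 × 0.3730 × 0.393129 = 0.439911 (base)
P(M+2) = C(3,1) × 0.37300^2 × 0.62700^1 = 3 × 0.139129 × 0.6270 = 0.261702
Relative intensity = 0.261702 / 0.439911 × 100 = 59.49

59.49%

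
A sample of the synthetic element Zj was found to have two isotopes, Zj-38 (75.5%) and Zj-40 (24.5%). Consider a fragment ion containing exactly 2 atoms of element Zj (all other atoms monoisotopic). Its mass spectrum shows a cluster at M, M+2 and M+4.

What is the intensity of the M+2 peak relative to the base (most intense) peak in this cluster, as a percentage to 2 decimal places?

64.90%

Binomial terms of (0.755 + 0.245)^2: M 0.5700, M+2 0.3700, M+4 0.0600 → M is the base peak.
P(M) = C(2,0) × 0.755^2 × 0.245^0 = 1 × 0.570025 × 1.0000 = 0.570025 (base)
P(M+2) = C(2,1) × 0.755^1 × 0.245^1 = 2 × 0.7550 × 0.2450 = 0.369950
Relative intensity = 0.369950 / 0.570025 × 100 = 64.90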